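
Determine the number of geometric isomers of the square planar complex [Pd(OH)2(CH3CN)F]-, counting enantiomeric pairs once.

2

The distinct arrangements are (2 in all): OH cis; OH trans.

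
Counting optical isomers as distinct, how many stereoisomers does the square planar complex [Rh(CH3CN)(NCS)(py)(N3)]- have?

3

Systematic placement gives 3 geometric isomers: (CH3CN/NCS trans, N3/py trans); (CH3CN/py trans, N3/NCS trans); (CH3CN/N3 trans, NCS/py trans).
Each arrangement has an internal mirror plane or centre of symmetry, so none is chiral.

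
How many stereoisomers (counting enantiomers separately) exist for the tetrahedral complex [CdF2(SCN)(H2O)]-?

In a tetrahedral complex all four positions are equivalent and every pair of ligands is adjacent — there is no cis/trans distinction.
Only one geometric arrangement is possible.

1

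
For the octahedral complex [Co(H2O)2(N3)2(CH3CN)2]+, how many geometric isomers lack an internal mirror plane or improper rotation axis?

The six octahedral sites form three mutually perpendicular trans pairs.
Systematic placement gives 5 geometric isomers: H2O trans, N3 trans, CH3CN trans; H2O cis, N3 cis, CH3CN trans; H2O cis, N3 trans, CH3CN cis; H2O cis, N3 cis, CH3CN cis (chiral); H2O trans, N3 cis, CH3CN cis.
One of these lacks any improper symmetry element and so occurs as an enantiomeric pair, giving 5 + 1 = 6 stereoisomers in total.

1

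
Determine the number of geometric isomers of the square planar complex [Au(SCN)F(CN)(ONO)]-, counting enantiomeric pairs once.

3

A square has two trans pairs of vertices; adjacent vertices are cis.
There are 3 geometric isomers: (CN/ONO trans, F/SCN trans); (CN/SCN trans, F/ONO trans); (CN/F trans, ONO/SCN trans).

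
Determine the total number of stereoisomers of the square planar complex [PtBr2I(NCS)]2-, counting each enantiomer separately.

2

In a square planar complex each vertex has one trans partner and two cis neighbours.
There are 2 geometric isomers: Br cis; Br trans.
Each arrangement has an internal mirror plane or centre of symmetry, so none is chiral.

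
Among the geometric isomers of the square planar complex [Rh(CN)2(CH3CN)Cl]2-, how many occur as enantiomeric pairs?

0

In a square planar complex each vertex has one trans partner and two cis neighbours.
There are 2 geometric isomers: CN cis; CN trans.
Each arrangement has an internal mirror plane or centre of symmetry, so none is chiral.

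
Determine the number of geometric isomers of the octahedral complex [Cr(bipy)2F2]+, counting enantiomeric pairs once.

An octahedron has six vertices in three trans pairs; every non-trans pair is cis.
Each bipy is bidentate and must span two cis positions.
There are 2 geometric isomers: F trans; F cis (chiral).

2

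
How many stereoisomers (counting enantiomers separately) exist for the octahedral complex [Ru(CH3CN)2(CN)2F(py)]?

The six octahedral sites form three mutually perpendicular trans pairs.
There are 6 geometric isomers: CH3CN trans, CN trans; CH3CN trans, CN cis; CH3CN cis, CN cis (3 arrangements, 2 chiral); CH3CN cis, CN trans.
Of these, 2 lack any improper symmetry element and so occur as enantiomeric pairs, giving 6 + 2 = 8 stereoisomers in total.

8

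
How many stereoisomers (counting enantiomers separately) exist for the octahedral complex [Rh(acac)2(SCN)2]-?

3

An octahedron has six vertices in three trans pairs; every non-trans pair is cis.
Each acac is bidentate and must span two cis positions.
Systematic placement gives 2 geometric isomers: SCN trans; SCN cis (chiral).
One of these lacks any improper symmetry element and so occurs as an enantiomeric pair, giving 2 + 1 = 3 stereoisomers in total.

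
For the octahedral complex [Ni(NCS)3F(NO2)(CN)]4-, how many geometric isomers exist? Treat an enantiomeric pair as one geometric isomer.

There are 4 geometric isomers: NCS mer (3 arrangements); NCS fac (chiral).

4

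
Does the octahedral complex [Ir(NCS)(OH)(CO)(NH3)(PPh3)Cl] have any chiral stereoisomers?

yes

In an octahedral complex each vertex has one trans partner and four cis neighbours.
Exhaustive case analysis gives 15 geometric isomers.
Of these, 15 lack any improper symmetry element and so occur as enantiomeric pairs, giving 15 + 15 = 30 stereoisomers in total.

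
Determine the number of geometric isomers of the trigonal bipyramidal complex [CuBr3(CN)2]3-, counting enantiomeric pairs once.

A trigonal bipyramid has two axial and three equatorial sites, which are chemically inequivalent.
Systematic placement gives 3 geometric isomers: CN both equatorial; CN one axial, one equatorial; CN both axial.

3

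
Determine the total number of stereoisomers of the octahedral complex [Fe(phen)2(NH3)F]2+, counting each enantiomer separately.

3

An octahedron has six vertices in three trans pairs; every non-trans pair is cis.
Each phen is bidentate and must span two cis positions.
Systematic placement gives 2 geometric isomers: NH3 and F mutually trans; NH3 and F mutually cis (chiral).
One of these lacks any improper symmetry element and so occurs as an enantiomeric pair, giving 2 + 1 = 3 stereoisomers in total.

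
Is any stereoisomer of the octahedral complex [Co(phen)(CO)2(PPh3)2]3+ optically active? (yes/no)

yes

Each phen is bidentate and must span two cis positions.
Working through the distinct placements yields 3 geometric isomers: CO trans, PPh3 cis; CO cis, PPh3 cis (chiral); CO cis, PPh3 trans.
One of these lacks any improper symmetry element and so occurs as an enantiomeric pair, giving 3 + 1 = 4 stereoisomers in total.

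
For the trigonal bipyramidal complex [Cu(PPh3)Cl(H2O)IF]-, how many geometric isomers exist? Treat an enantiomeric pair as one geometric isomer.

In a trigonal bipyramid the two axial positions differ from the three equatorial ones.
Placing the ligands in turn and identifying arrangements related by rotation or reflection leaves 10 distinct geometric isomers.

10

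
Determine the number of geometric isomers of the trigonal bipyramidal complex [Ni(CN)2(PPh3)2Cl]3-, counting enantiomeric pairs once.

5

Exhaustive case analysis gives 5 geometric isomers.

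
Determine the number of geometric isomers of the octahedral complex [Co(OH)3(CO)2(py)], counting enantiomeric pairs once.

An octahedron has six vertices in three trans pairs; every non-trans pair is cis.
Working through the distinct placements yields 3 geometric isomers: OH mer, CO trans; OH fac, CO cis; OH mer, CO cis.

3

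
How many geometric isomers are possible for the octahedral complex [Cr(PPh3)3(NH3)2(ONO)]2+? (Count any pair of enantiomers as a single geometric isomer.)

The six octahedral sites form three mutually perpendicular trans pairs.
There are 3 geometric isomers: PPh3 mer, NH3 trans; PPh3 mer, NH3 cis; PPh3 fac, NH3 cis.

3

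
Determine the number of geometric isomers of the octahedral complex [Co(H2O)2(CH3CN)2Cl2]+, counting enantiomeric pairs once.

5

An octahedron has six vertices in three trans pairs; every non-trans pair is cis.
Systematic placement gives 5 geometric isomers: H2O trans, CH3CN trans, Cl trans; H2O cis, CH3CN trans, Cl cis; H2O trans, CH3CN cis, Cl cis; H2O cis, CH3CN cis, Cl cis (chiral); H2O cis, CH3CN cis, Cl trans.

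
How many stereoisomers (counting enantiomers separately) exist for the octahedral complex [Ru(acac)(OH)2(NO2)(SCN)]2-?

An octahedron has six vertices in three trans pairs; every non-trans pair is cis.
Each acac is bidentate and must span two cis positions.
The distinct arrangements are (4 in all): OH cis (3 arrangements, 2 chiral); OH trans.
Of these, 2 lack any improper symmetry element and so occur as enantiomeric pairs, giving 4 + 2 = 6 stereoisomers in total.

6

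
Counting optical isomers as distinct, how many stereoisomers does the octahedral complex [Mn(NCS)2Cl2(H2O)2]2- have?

The distinct arrangements are (5 in all): NCS trans, Cl trans, H2O trans; NCS cis, Cl trans, H2O cis; NCS trans, Cl cis, H2O cis; NCS cis, Cl cis, H2O cis (chiral); NCS cis, Cl cis, H2O trans.
One of these lacks any improper symmetry element and so occurs as an enantiomeric pair, giving 5 + 1 = 6 stereoisomers in total.

6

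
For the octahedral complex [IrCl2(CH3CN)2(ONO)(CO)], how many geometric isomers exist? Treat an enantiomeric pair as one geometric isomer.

6

The six octahedral sites form three mutually perpendicular trans pairs.
The distinct arrangements are (6 in all): Cl cis, CH3CN trans; Cl trans, CH3CN trans; Cl cis, CH3CN cis (3 arrangements, 2 chiral); Cl trans, CH3CN cis.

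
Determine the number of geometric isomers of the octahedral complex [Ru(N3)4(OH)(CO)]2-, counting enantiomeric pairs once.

In an octahedral complex each vertex has one trans partner and four cis neighbours.
Working through the distinct placements yields 2 geometric isomers: OH and CO mutually cis; OH and CO mutually trans.

2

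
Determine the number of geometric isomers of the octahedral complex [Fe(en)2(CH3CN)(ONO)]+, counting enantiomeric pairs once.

In an octahedral complex each vertex has one trans partner and four cis neighbours.
Each en is bidentate and must span two cis positions.
There are 2 geometric isomers: CH3CN and ONO mutually trans; CH3CN and ONO mutually cis (chiral).

2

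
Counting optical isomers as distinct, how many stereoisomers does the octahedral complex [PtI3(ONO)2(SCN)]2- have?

3

The six octahedral sites form three mutually perpendicular trans pairs.
Systematic placement gives 3 geometric isomers: I mer, ONO cis; I mer, ONO trans; I fac, ONO cis.
Each arrangement has an internal mirror plane or centre of symmetry, so none is chiral.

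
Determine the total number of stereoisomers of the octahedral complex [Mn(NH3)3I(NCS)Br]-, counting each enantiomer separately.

5

In an octahedral complex each vertex has one trans partner and four cis neighbours.
Systematic placement gives 4 geometric isomers: NH3 mer (3 arrangements); NH3 fac (chiral).
One of these lacks any improper symmetry element and so occurs as an enantiomeric pair, giving 4 + 1 = 5 stereoisomers in total.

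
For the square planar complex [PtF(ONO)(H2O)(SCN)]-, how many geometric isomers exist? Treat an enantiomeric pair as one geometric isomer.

The distinct arrangements are (3 in all): (F/ONO trans, H2O/SCN trans); (F/SCN trans, H2O/ONO trans); (F/H2O trans, ONO/SCN trans).

3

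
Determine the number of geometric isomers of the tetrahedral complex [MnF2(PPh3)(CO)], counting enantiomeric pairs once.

All four vertices of a tetrahedron are equivalent and mutually adjacent, so cis/trans isomerism cannot arise.
Only one geometric arrangement is possible.

1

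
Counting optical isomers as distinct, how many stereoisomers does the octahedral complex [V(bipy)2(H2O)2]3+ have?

3

The six octahedral sites form three mutually perpendicular trans pairs.
Each bipy is bidentate and must span two cis positions.
Working through the distinct placements yields 2 geometric isomers: H2O trans; H2O cis (chiral).
One of these lacks any improper symmetry element and so occurs as an enantiomeric pair, giving 2 + 1 = 3 stereoisomers in total.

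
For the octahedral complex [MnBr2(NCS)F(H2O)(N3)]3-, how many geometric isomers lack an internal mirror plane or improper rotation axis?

6

In an octahedral complex each vertex has one trans partner and four cis neighbours.
Placing the ligands in turn and identifying arrangements related by rotation or reflection leaves 9 distinct geometric isomers.
Of these, 6 lack any improper symmetry element and so occur as enantiomeric pairs, giving 9 + 6 = 15 stereoisomers in total.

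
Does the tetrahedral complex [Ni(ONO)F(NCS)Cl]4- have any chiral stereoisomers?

yes

All four vertices of a tetrahedron are equivalent and mutually adjacent, so cis/trans isomerism cannot arise.
Only one geometric arrangement is possible; it has no improper symmetry element, so it exists as a pair of enantiomers (2 stereoisomers).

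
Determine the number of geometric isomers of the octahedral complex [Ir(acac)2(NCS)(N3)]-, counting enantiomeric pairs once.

2

In an octahedral complex each vertex has one trans partner and four cis neighbours.
Each acac is bidentate and must span two cis positions.
The distinct arrangements are (2 in all): NCS and N3 mutually trans; NCS and N3 mutually cis (chiral).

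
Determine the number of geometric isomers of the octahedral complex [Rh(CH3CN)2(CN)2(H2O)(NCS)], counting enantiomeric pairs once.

In an octahedral complex each vertex has one trans partner and four cis neighbours.
There are 6 geometric isomers: CH3CN trans, CN trans; CH3CN trans, CN cis; CH3CN cis, CN cis (3 arrangements, 2 chiral); CH3CN cis, CN trans.

6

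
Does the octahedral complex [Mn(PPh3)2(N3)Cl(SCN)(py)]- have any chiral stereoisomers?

In an octahedral complex each vertex has one trans partner and four cis neighbours.
Systematic enumeration (placing each ligand type in turn and discarding arrangements equivalent by rotation or reflection) gives 9 geometric isomers.
Of these, 6 lack any improper symmetry element and so occur as enantiomeric pairs, giving 9 + 6 = 15 stereoisomers in total.

yes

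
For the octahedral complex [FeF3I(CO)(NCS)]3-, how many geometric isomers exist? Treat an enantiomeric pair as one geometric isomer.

The distinct arrangements are (4 in all): F mer (3 arrangements); F fac (chiral).

4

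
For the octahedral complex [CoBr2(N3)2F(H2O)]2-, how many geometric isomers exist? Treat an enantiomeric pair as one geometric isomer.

Working through the distinct placements yields 6 geometric isomers: Br trans, N3 trans; Br trans, N3 cis; Br cis, N3 trans; Br cis, N3 cis (3 arrangements, 2 chiral).

6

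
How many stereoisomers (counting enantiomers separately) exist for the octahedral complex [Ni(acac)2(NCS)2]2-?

In an octahedral complex each vertex has one trans partner and four cis neighbours.
Each acac is bidentate and must span two cis positions.
There are 2 geometric isomers: NCS trans; NCS cis (chiral).
One of these lacks any improper symmetry element and so occurs as an enantiomeric pair, giving 2 + 1 = 3 stereoisomers in total.

3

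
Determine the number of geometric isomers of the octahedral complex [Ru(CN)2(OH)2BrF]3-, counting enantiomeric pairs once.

In an octahedral complex each vertex has one trans partner and four cis neighbours.
Systematic placement gives 6 geometric isomers: CN cis, OH trans; CN cis, OH cis (3 arrangements, 2 chiral); CN trans, OH trans; CN trans, OH cis.

6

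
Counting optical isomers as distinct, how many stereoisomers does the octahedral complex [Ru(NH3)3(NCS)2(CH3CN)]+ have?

3

The six octahedral sites form three mutually perpendicular trans pairs.
The distinct arrangements are (3 in all): NH3 mer, NCS cis; NH3 mer, NCS trans; NH3 fac, NCS cis.
Each arrangement has an internal mirror plane or centre of symmetry, so none is chiral.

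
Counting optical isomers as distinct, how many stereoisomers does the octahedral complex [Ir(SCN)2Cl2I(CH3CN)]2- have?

An octahedron has six vertices in three trans pairs; every non-trans pair is cis.
The distinct arrangements are (6 in all): SCN trans, Cl cis; SCN cis, Cl cis (3 arrangements, 2 chiral); SCN trans, Cl trans; SCN cis, Cl trans.
Of these, 2 lack any improper symmetry element and so occur as enantiomeric pairs, giving 6 + 2 = 8 stereoisomers in total.

8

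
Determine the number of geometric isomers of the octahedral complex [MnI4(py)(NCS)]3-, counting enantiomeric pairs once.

In an octahedral complex each vertex has one trans partner and four cis neighbours.
Systematic placement gives 2 geometric isomers: py and NCS mutually trans; py and NCS mutually cis.

2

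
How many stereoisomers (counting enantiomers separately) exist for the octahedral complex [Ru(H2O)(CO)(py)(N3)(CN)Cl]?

In an octahedral complex each vertex has one trans partner and four cis neighbours.
Placing the ligands in turn and identifying arrangements related by rotation or reflection leaves 15 distinct geometric isomers.
Of these, 15 lack any improper symmetry element and so occur as enantiomeric pairs, giving 15 + 15 = 30 stereoisomers in total.

30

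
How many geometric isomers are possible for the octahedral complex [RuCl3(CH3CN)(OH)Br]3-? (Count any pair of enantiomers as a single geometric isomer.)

There are 4 geometric isomers: Cl mer (3 arrangements); Cl fac (chiral).

4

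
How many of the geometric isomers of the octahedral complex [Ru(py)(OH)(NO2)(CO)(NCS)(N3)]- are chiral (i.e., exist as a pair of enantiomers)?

15

In an octahedral complex each vertex has one trans partner and four cis neighbours.
Systematic enumeration (placing each ligand type in turn and discarding arrangements equivalent by rotation or reflection) gives 15 geometric isomers.
Of these, 15 lack any improper symmetry element and so occur as enantiomeric pairs, giving 15 + 15 = 30 stereoisomers in total.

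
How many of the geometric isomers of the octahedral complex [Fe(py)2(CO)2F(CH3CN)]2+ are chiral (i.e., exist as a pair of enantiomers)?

Working through the distinct placements yields 6 geometric isomers: py trans, CO cis; py cis, CO cis (3 arrangements, 2 chiral); py trans, CO trans; py cis, CO trans.
Of these, 2 lack any improper symmetry element and so occur as enantiomeric pairs, giving 6 + 2 = 8 stereoisomers in total.

2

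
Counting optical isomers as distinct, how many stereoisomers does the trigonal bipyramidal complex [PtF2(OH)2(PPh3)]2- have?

6

A trigonal bipyramid has two axial and three equatorial sites, which are chemically inequivalent.
Placing the ligands in turn and identifying arrangements related by rotation or reflection leaves 5 distinct geometric isomers.
One of these lacks any improper symmetry element and so occurs as an enantiomeric pair, giving 5 + 1 = 6 stereoisomers in total.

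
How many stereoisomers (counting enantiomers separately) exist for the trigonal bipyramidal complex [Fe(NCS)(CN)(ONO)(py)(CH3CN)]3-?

20

A trigonal bipyramid has two axial and three equatorial sites, which are chemically inequivalent.
Systematic enumeration (placing each ligand type in turn and discarding arrangements equivalent by rotation or reflection) gives 10 geometric isomers.
Of these, 10 lack any improper symmetry element and so occur as enantiomeric pairs, giving 10 + 10 = 20 stereoisomers in total.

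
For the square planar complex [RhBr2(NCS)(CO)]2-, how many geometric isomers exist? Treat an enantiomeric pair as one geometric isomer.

2

A square has two trans pairs of vertices; adjacent vertices are cis.
There are 2 geometric isomers: Br cis; Br trans.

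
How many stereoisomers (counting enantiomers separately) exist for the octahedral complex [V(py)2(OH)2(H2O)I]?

8

Working through the distinct placements yields 6 geometric isomers: py trans, OH trans; py cis, OH cis (3 arrangements, 2 chiral); py trans, OH cis; py cis, OH trans.
Of these, 2 lack any improper symmetry element and so occur as enantiomeric pairs, giving 6 + 2 = 8 stereoisomers in total.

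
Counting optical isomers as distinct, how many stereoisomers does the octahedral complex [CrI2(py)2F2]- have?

Systematic placement gives 5 geometric isomers: I trans, py trans, F trans; I cis, py cis, F trans; I cis, py trans, F cis; I cis, py cis, F cis (chiral); I trans, py cis, F cis.
One of these lacks any improper symmetry element and so occurs as an enantiomeric pair, giving 5 + 1 = 6 stereoisomers in total.

6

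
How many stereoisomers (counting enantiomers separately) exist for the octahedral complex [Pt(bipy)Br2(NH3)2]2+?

Each bipy is bidentate and must span two cis positions.
Systematic placement gives 3 geometric isomers: Br trans, NH3 cis; Br cis, NH3 cis (chiral); Br cis, NH3 trans.
One of these lacks any improper symmetry element and so occurs as an enantiomeric pair, giving 3 + 1 = 4 stereoisomers in total.

4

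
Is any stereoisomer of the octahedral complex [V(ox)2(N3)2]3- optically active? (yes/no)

An octahedron has six vertices in three trans pairs; every non-trans pair is cis.
Each ox is bidentate and must span two cis positions.
There are 2 geometric isomers: N3 trans; N3 cis (chiral).
One of these lacks any improper symmetry element and so occurs as an enantiomeric pair, giving 2 + 1 = 3 stereoisomers in total.

yes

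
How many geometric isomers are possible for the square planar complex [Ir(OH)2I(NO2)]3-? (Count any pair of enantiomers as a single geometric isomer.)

A square has two trans pairs of vertices; adjacent vertices are cis.
Systematic placement gives 2 geometric isomers: OH cis; OH trans.

2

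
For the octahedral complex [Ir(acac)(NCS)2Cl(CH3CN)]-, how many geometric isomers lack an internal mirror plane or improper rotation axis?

An octahedron has six vertices in three trans pairs; every non-trans pair is cis.
Each acac is bidentate and must span two cis positions.
The distinct arrangements are (4 in all): NCS cis (3 arrangements, 2 chiral); NCS trans.
Of these, 2 lack any improper symmetry element and so occur as enantiomeric pairs, giving 4 + 2 = 6 stereoisomers in total.

2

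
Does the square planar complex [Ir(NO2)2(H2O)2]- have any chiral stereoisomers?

no

There are 2 geometric isomers: NO2 cis; NO2 trans.
Each arrangement has an internal mirror plane or centre of symmetry, so none is chiral.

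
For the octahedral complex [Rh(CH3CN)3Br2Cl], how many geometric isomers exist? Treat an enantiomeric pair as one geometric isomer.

3

In an octahedral complex each vertex has one trans partner and four cis neighbours.
The distinct arrangements are (3 in all): CH3CN mer, Br trans; CH3CN fac, Br cis; CH3CN mer, Br cis.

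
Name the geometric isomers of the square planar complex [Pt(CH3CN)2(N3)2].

cis and trans

A square has two trans pairs of vertices; adjacent vertices are cis.
The distinct arrangements are (2 in all): CH3CN cis; CH3CN trans.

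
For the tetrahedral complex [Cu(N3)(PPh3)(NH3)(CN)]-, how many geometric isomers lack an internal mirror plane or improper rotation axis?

All four vertices of a tetrahedron are equivalent and mutually adjacent, so cis/trans isomerism cannot arise.
Only one geometric arrangement is possible; it has no improper symmetry element, so it exists as a pair of enantiomers (2 stereoisomers).

1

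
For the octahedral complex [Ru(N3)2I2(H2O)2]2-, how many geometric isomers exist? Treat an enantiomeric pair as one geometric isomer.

In an octahedral complex each vertex has one trans partner and four cis neighbours.
There are 5 geometric isomers: N3 trans, I trans, H2O trans; N3 cis, I cis, H2O trans; N3 trans, I cis, H2O cis; N3 cis, I cis, H2O cis (chiral); N3 cis, I trans, H2O cis.

5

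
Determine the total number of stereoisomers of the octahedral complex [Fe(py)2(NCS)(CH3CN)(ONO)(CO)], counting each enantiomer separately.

15

Placing the ligands in turn and identifying arrangements related by rotation or reflection leaves 9 distinct geometric isomers.
Of these, 6 lack any improper symmetry element and so occur as enantiomeric pairs, giving 9 + 6 = 15 stereoisomers in total.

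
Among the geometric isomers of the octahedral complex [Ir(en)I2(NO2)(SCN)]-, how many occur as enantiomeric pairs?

The six octahedral sites form three mutually perpendicular trans pairs.
Each en is bidentate and must span two cis positions.
Systematic placement gives 4 geometric isomers: I trans; I cis (3 arrangements, 2 chiral).
Of these, 2 lack any improper symmetry element and so occur as enantiomeric pairs, giving 4 + 2 = 6 stereoisomers in total.

2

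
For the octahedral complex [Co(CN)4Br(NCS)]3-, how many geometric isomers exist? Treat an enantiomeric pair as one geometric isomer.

2

Working through the distinct placements yields 2 geometric isomers: Br and NCS mutually cis; Br and NCS mutually trans.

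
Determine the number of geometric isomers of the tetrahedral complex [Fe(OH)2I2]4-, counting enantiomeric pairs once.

In a tetrahedral complex all four positions are equivalent and every pair of ligands is adjacent — there is no cis/trans distinction.
Only one geometric arrangement is possible.

1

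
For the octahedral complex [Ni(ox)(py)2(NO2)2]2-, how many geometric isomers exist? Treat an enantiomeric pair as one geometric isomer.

In an octahedral complex each vertex has one trans partner and four cis neighbours.
Each ox is bidentate and must span two cis positions.
The distinct arrangements are (3 in all): py cis, NO2 trans; py trans, NO2 cis; py cis, NO2 cis (chiral).

3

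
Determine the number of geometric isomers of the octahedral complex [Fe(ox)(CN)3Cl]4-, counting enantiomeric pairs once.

2

An octahedron has six vertices in three trans pairs; every non-trans pair is cis.
Each ox is bidentate and must span two cis positions.
There are 2 geometric isomers: CN mer; CN fac.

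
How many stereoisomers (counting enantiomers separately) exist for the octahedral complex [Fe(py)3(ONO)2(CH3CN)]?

3

In an octahedral complex each vertex has one trans partner and four cis neighbours.
The distinct arrangements are (3 in all): py mer, ONO cis; py mer, ONO trans; py fac, ONO cis.
Each arrangement has an internal mirror plane or centre of symmetry, so none is chiral.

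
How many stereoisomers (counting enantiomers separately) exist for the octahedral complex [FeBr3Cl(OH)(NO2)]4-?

5

In an octahedral complex each vertex has one trans partner and four cis neighbours.
Working through the distinct placements yields 4 geometric isomers: Br mer (3 arrangements); Br fac (chiral).
One of these lacks any improper symmetry element and so occurs as an enantiomeric pair, giving 4 + 1 = 5 stereoisomers in total.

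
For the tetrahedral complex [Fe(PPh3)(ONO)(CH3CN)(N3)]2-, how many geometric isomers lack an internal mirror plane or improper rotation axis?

1

All four vertices of a tetrahedron are equivalent and mutually adjacent, so cis/trans isomerism cannot arise.
Only one geometric arrangement is possible; it has no improper symmetry element, so it exists as a pair of enantiomers (2 stereoisomers).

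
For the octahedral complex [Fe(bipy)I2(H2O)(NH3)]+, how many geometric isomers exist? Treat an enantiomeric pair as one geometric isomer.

4

In an octahedral complex each vertex has one trans partner and four cis neighbours.
Each bipy is bidentate and must span two cis positions.
There are 4 geometric isomers: I cis (3 arrangements, 2 chiral); I trans.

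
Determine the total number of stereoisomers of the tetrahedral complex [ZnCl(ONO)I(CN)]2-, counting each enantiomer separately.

2

In a tetrahedral complex all four positions are equivalent and every pair of ligands is adjacent — there is no cis/trans distinction.
Only one geometric arrangement is possible; it has no improper symmetry element, so it exists as a pair of enantiomers (2 stereoisomers).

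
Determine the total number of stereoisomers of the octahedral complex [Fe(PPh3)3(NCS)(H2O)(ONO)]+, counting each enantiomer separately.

In an octahedral complex each vertex has one trans partner and four cis neighbours.
Systematic placement gives 4 geometric isomers: PPh3 mer (3 arrangements); PPh3 fac (chiral).
One of these lacks any improper symmetry element and so occurs as an enantiomeric pair, giving 4 + 1 = 5 stereoisomers in total.

5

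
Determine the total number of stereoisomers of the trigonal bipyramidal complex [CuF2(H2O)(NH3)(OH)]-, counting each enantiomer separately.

In a trigonal bipyramid the two axial positions differ from the three equatorial ones.
Systematic enumeration (placing each ligand type in turn and discarding arrangements equivalent by rotation or reflection) gives 7 geometric isomers.
Of these, 3 lack any improper symmetry element and so occur as enantiomeric pairs, giving 7 + 3 = 10 stereoisomers in total.

10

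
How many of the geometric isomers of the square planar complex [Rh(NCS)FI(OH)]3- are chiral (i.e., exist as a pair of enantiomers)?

Systematic placement gives 3 geometric isomers: (F/NCS trans, I/OH trans); (F/OH trans, I/NCS trans); (F/I trans, NCS/OH trans).
Each arrangement has an internal mirror plane or centre of symmetry, so none is chiral.

0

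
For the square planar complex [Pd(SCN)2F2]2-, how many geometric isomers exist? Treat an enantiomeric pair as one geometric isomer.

2

A square has two trans pairs of vertices; adjacent vertices are cis.
There are 2 geometric isomers: SCN cis; SCN trans.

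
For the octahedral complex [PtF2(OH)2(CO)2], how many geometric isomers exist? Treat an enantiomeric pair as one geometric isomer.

5

An octahedron has six vertices in three trans pairs; every non-trans pair is cis.
Systematic placement gives 5 geometric isomers: F trans, OH trans, CO trans; F cis, OH cis, CO trans; F cis, OH trans, CO cis; F cis, OH cis, CO cis (chiral); F trans, OH cis, CO cis.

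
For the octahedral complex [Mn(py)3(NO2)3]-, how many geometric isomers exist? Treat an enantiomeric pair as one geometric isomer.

An octahedron has six vertices in three trans pairs; every non-trans pair is cis.
The distinct arrangements are (2 in all): py mer; py fac.

2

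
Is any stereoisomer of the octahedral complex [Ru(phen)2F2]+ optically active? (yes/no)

Each phen is bidentate and must span two cis positions.
The distinct arrangements are (2 in all): F trans; F cis (chiral).
One of these lacks any improper symmetry element and so occurs as an enantiomeric pair, giving 2 + 1 = 3 stereoisomers in total.

yes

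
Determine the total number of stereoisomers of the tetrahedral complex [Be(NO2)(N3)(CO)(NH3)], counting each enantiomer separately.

In a tetrahedral complex all four positions are equivalent and every pair of ligands is adjacent — there is no cis/trans distinction.
Only one geometric arrangement is possible; it has no improper symmetry element, so it exists as a pair of enantiomers (2 stereoisomers).

2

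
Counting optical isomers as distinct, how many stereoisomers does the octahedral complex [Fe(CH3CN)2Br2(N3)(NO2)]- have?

An octahedron has six vertices in three trans pairs; every non-trans pair is cis.
Working through the distinct placements yields 6 geometric isomers: CH3CN trans, Br trans; CH3CN cis, Br trans; CH3CN cis, Br cis (3 arrangements, 2 chiral); CH3CN trans, Br cis.
Of these, 2 lack any improper symmetry element and so occur as enantiomeric pairs, giving 6 + 2 = 8 stereoisomers in total.

8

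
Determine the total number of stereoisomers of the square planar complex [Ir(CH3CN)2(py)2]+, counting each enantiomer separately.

2

In a square planar complex each vertex has one trans partner and two cis neighbours.
Working through the distinct placements yields 2 geometric isomers: CH3CN cis; CH3CN trans.
Each arrangement has an internal mirror plane or centre of symmetry, so none is chiral.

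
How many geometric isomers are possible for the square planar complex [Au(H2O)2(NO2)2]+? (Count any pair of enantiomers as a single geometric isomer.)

A square has two trans pairs of vertices; adjacent vertices are cis.
There are 2 geometric isomers: H2O cis; H2O trans.

2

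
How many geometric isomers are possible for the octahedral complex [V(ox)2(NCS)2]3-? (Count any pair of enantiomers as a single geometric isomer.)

2

An octahedron has six vertices in three trans pairs; every non-trans pair is cis.
Each ox is bidentate and must span two cis positions.
Systematic placement gives 2 geometric isomers: NCS trans; NCS cis (chiral).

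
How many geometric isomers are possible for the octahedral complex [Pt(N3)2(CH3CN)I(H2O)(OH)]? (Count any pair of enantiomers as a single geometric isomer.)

9

An octahedron has six vertices in three trans pairs; every non-trans pair is cis.
Exhaustive case analysis gives 9 geometric isomers.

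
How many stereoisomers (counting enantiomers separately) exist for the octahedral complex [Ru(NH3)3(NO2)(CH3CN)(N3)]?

In an octahedral complex each vertex has one trans partner and four cis neighbours.
Working through the distinct placements yields 4 geometric isomers: NH3 mer (3 arrangements); NH3 fac (chiral).
One of these lacks any improper symmetry element and so occurs as an enantiomeric pair, giving 4 + 1 = 5 stereoisomers in total.

5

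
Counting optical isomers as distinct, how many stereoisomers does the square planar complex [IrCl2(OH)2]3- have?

2

In a square planar complex each vertex has one trans partner and two cis neighbours.
Working through the distinct placements yields 2 geometric isomers: Cl cis; Cl trans.
Each arrangement has an internal mirror plane or centre of symmetry, so none is chiral.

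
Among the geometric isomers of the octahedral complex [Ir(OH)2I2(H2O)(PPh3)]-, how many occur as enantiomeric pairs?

An octahedron has six vertices in three trans pairs; every non-trans pair is cis.
Systematic placement gives 6 geometric isomers: OH cis, I cis (3 arrangements, 2 chiral); OH trans, I cis; OH cis, I trans; OH trans, I trans.
Of these, 2 lack any improper symmetry element and so occur as enantiomeric pairs, giving 6 + 2 = 8 stereoisomers in total.

2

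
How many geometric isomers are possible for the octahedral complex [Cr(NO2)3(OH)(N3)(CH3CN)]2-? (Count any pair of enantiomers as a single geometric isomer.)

Working through the distinct placements yields 4 geometric isomers: NO2 mer (3 arrangements); NO2 fac (chiral).

4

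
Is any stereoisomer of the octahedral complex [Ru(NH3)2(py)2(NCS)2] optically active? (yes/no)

yes

An octahedron has six vertices in three trans pairs; every non-trans pair is cis.
Systematic placement gives 5 geometric isomers: NH3 trans, py trans, NCS trans; NH3 cis, py cis, NCS trans; NH3 cis, py trans, NCS cis; NH3 cis, py cis, NCS cis (chiral); NH3 trans, py cis, NCS cis.
One of these lacks any improper symmetry element and so occurs as an enantiomeric pair, giving 5 + 1 = 6 stereoisomers in total.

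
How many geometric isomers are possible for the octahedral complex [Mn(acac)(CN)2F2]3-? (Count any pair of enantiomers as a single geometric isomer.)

3

In an octahedral complex each vertex has one trans partner and four cis neighbours.
Each acac is bidentate and must span two cis positions.
Systematic placement gives 3 geometric isomers: CN trans, F cis; CN cis, F cis (chiral); CN cis, F trans.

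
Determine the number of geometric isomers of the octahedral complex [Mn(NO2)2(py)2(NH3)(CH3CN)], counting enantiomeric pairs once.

6

An octahedron has six vertices in three trans pairs; every non-trans pair is cis.
The distinct arrangements are (6 in all): NO2 trans, py trans; NO2 cis, py cis (3 arrangements, 2 chiral); NO2 cis, py trans; NO2 trans, py cis.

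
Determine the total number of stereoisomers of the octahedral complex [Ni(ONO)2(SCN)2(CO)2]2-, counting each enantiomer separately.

6

An octahedron has six vertices in three trans pairs; every non-trans pair is cis.
There are 5 geometric isomers: ONO trans, SCN trans, CO trans; ONO cis, SCN cis, CO trans; ONO cis, SCN trans, CO cis; ONO cis, SCN cis, CO cis (chiral); ONO trans, SCN cis, CO cis.
One of these lacks any improper symmetry element and so occurs as an enantiomeric pair, giving 5 + 1 = 6 stereoisomers in total.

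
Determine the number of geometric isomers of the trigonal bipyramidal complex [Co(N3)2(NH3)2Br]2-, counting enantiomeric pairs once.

5

A trigonal bipyramid has two axial and three equatorial sites, which are chemically inequivalent.
Placing the ligands in turn and identifying arrangements related by rotation or reflection leaves 5 distinct geometric isomers.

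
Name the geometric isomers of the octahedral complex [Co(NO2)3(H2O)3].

fac and mer

In an octahedral complex each vertex has one trans partner and four cis neighbours.
The distinct arrangements are (2 in all): NO2 mer; NO2 fac.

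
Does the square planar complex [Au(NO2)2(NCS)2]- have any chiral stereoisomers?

In a square planar complex each vertex has one trans partner and two cis neighbours.
The distinct arrangements are (2 in all): NO2 cis; NO2 trans.
Each arrangement has an internal mirror plane or centre of symmetry, so none is chiral.

no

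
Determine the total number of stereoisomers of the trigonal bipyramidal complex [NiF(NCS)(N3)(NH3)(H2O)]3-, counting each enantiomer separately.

20

In a trigonal bipyramid the two axial positions differ from the three equatorial ones.
Exhaustive case analysis gives 10 geometric isomers.
Of these, 10 lack any improper symmetry element and so occur as enantiomeric pairs, giving 10 + 10 = 20 stereoisomers in total.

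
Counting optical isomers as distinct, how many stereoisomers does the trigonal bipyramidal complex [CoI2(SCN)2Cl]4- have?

Exhaustive case analysis gives 5 geometric isomers.
One of these lacks any improper symmetry element and so occurs as an enantiomeric pair, giving 5 + 1 = 6 stereoisomers in total.

6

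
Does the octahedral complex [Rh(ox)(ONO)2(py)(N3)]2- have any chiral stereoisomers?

The six octahedral sites form three mutually perpendicular trans pairs.
Each ox is bidentate and must span two cis positions.
Systematic placement gives 4 geometric isomers: ONO cis (3 arrangements, 2 chiral); ONO trans.
Of these, 2 lack any improper symmetry element and so occur as enantiomeric pairs, giving 4 + 2 = 6 stereoisomers in total.

yes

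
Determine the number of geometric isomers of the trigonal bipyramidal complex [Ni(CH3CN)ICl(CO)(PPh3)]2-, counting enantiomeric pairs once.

Placing the ligands in turn and identifying arrangements related by rotation or reflection leaves 10 distinct geometric isomers.

10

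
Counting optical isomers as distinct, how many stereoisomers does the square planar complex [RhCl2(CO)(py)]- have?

Working through the distinct placements yields 2 geometric isomers: Cl cis; Cl trans.
Each arrangement has an internal mirror plane or centre of symmetry, so none is chiral.

2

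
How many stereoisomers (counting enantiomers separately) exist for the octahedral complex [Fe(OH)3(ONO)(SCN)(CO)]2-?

5

Systematic placement gives 4 geometric isomers: OH mer (3 arrangements); OH fac (chiral).
One of these lacks any improper symmetry element and so occurs as an enantiomeric pair, giving 4 + 1 = 5 stereoisomers in total.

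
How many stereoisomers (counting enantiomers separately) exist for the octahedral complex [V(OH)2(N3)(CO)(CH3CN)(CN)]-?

15

In an octahedral complex each vertex has one trans partner and four cis neighbours.
Exhaustive case analysis gives 9 geometric isomers.
Of these, 6 lack any improper symmetry element and so occur as enantiomeric pairs, giving 9 + 6 = 15 stereoisomers in total.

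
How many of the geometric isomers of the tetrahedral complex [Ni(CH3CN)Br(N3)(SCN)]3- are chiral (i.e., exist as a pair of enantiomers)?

All four vertices of a tetrahedron are equivalent and mutually adjacent, so cis/trans isomerism cannot arise.
Only one geometric arrangement is possible; it has no improper symmetry element, so it exists as a pair of enantiomers (2 stereoisomers).

1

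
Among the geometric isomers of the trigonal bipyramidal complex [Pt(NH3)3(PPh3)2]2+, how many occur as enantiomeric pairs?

0

A trigonal bipyramid has two axial and three equatorial sites, which are chemically inequivalent.
Systematic placement gives 3 geometric isomers: PPh3 both equatorial; PPh3 one axial, one equatorial; PPh3 both axial.
Each arrangement has an internal mirror plane or centre of symmetry, so none is chiral.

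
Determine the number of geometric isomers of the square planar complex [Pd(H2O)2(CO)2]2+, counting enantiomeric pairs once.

2

A square has two trans pairs of vertices; adjacent vertices are cis.
Working through the distinct placements yields 2 geometric isomers: H2O cis; H2O trans.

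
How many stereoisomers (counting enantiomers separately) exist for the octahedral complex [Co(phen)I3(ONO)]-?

2

In an octahedral complex each vertex has one trans partner and four cis neighbours.
Each phen is bidentate and must span two cis positions.
Working through the distinct placements yields 2 geometric isomers: I mer; I fac.
Each arrangement has an internal mirror plane or centre of symmetry, so none is chiral.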